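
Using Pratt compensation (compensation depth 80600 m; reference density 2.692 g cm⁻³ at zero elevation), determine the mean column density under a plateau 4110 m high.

Pratt balance: ρ_ref D = ρ (D + h).
ρ = ρ_ref D/(D + h) = 2.692 × 80600 m/(80600 m + 4110 m) = 2.56 g cm⁻³.

2.56 g cm⁻³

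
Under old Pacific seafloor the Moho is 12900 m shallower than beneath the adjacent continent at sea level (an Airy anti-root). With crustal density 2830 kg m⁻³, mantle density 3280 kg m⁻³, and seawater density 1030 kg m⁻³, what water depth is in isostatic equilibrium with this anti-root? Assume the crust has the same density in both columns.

Replacing a thickness d of crust by seawater at the top must be balanced by replacing crust with mantle at the base: d (ρ_c − ρ_w) = a (ρ_m − ρ_c).
d = a (ρ_m − ρ_c)/(ρ_c − ρ_w) = 12900 m × 450/1800 = 3220 m.

3220 m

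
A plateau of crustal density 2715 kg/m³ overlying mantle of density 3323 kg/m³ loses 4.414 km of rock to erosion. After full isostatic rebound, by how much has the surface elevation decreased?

Rebound u = e ρ_c/ρ_m = 4.414 km × 2715/3323 = 3.606 km.
Net surface drop = e − u = 4.414 km − 3.606 km = e (ρ_m − ρ_c)/ρ_m = 0.808 km.

0.808 km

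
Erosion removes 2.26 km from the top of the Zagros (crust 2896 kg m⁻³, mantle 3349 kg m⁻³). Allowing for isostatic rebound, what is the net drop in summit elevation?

0.306 km

Rebound u = e ρ_c/ρ_m = 2.26 km × 2896/3349 = 1.954 km.
Net surface drop = e − u = 2.26 km − 1.954 km = e (ρ_m − ρ_c)/ρ_m = 0.306 km.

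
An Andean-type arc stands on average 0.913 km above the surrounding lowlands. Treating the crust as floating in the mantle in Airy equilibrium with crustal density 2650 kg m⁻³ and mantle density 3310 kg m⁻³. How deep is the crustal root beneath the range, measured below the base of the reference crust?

In Airy isostatic equilibrium: the weight of the topography is balanced by the buoyancy of the root, ρ_c h = (ρ_m − ρ_c) r.
r = h · ρ_c / (ρ_m − ρ_c) = 0.913 km × 2650 / (3310 − 2650) = 3.67 km.

3.67 km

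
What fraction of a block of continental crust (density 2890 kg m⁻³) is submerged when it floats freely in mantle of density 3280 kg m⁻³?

Submerged fraction = ρ_obj/ρ_fluid = 2890/3280 = 88.1%.

88.1%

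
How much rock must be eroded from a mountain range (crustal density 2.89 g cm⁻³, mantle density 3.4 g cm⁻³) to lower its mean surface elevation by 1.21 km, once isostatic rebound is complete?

8.07 km

Net drop Δ = e − u = e − e ρ_c/ρ_m = e (ρ_m − ρ_c)/ρ_m.
e = Δ ρ_m/(ρ_m − ρ_c) = 1.21 km × 3.4/0.51 = 8.07 km.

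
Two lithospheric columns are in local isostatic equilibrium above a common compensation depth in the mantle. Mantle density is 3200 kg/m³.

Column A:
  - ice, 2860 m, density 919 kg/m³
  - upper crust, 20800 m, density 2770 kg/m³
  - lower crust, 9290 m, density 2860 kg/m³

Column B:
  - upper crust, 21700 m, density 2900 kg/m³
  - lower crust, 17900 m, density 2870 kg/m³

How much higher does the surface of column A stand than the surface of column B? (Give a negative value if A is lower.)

1940 m

For any compensation level in the mantle, the mantle terms cancel and isostasy reduces to e = (Σt_A − Σt_B) − (Σ(ρt)_A − Σ(ρt)_B) / ρ_m.
Σt_A = 32950 m; Σt_B = 39600 m; Σ(ρt)_A = 86813740; Σ(ρt)_B = 114303000 (in m·kg/m³).
e = (32950 − 39600) − (86813740 − 114303000) / 3200 = 1940 m.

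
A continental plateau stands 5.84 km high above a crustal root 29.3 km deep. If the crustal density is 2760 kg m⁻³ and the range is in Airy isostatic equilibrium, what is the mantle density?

Airy balance: ρ_c h = (ρ_m − ρ_c) r → ρ_m = ρ_c (1 + h/r).
ρ_m = 2760 × (1 + 5.84 km/29.3 km) = 3310 kg m⁻³.

3310 kg m⁻³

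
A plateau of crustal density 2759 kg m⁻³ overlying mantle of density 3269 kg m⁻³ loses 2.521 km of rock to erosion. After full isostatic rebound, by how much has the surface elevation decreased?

0.393 km

Rebound u = e ρ_c/ρ_m = 2.521 km × 2759/3269 = 2.128 km.
Net surface drop = e − u = 2.521 km − 2.128 km = e (ρ_m − ρ_c)/ρ_m = 0.393 km.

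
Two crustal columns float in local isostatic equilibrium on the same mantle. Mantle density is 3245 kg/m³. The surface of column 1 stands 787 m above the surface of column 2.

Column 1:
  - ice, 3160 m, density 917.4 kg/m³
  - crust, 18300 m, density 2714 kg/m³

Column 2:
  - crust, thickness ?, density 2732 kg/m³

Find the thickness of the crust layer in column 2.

28300 m

Take the compensation level at the base of the deeper column (depth z_c below the surface of column 1) and equate Σ ρ_i t_i down to z_c; mantle fills any gap and the z_c terms cancel.
Column 1: 3160×917.4 + 18300×2714 + (z_c − 21460)×3245
Column 2: 787×0 + x×2732 + (z_c − 787 − 0 − x)×3245
The z_c×3245 term appears on both sides and cancels. Collect the known terms of each column as K = Σ(ρt)_known − 3245 × (depth of known layers): K_1 = 52565184 − 3245×21460 = −17072516; K_2 = 0 − 3245×(787 + 0) = −2553815.
Balance: K_1 = K_2 − x×(3245 − 2732), so x = (K_2 − K_1)/(3245 − 2732) = 14518700/513 = 28300 m.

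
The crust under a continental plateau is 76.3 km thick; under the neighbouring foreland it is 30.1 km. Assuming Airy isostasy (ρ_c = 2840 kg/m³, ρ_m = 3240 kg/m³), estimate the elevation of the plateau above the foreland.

Excess crust Δ = 76.3 km − 30.1 km = 46.2 km, split between elevation h and root r with h + r = Δ.
Airy balance ρ_c h = (ρ_m − ρ_c) r gives r = h ρ_c/(ρ_m − ρ_c), so h (1 + ρ_c/(ρ_m − ρ_c)) = Δ, i.e. h = Δ (ρ_m − ρ_c)/ρ_m.
h = 46.2 km × 400/3240 = 5.7 km.

5.7 km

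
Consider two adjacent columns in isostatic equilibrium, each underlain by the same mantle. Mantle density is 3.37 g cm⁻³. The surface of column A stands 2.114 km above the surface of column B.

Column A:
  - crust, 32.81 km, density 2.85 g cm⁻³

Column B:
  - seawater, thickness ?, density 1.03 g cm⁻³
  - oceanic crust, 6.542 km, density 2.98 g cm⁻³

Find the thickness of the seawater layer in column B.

Take the compensation level at the base of the deeper column (depth z_c below the surface of column A) and equate Σ ρ_i t_i down to z_c; mantle fills any gap and the z_c terms cancel.
Column A: 32.81×2.85 + (z_c − 32.81)×3.37
Column B: 2.114×0 + x×1.03 + 6.542×2.98 + (z_c − 2.114 − 6.542 − x)×3.37
The z_c×3.37 term appears on both sides and cancels. Collect the known terms of each column as K = Σ(ρt)_known − 3.37 × (depth of known layers): K_A = 93.5085 − 3.37×32.81 = −17.0612; K_B = 19.49516 − 3.37×(2.114 + 6.542) = −9.67556.
Balance: K_A = K_B − x×(3.37 − 1.03), so x = (K_B − K_A)/(3.37 − 1.03) = 7.38564/2.34 = 3.16 km.

3.16 km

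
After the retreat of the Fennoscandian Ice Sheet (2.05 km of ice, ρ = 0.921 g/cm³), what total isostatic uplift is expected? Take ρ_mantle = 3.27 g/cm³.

Removing the load lets mantle flow back in; uplift u satisfies ρ_ice t = ρ_m u.
u = t ρ_ice/ρ_m = 2.05 km × 0.921/3.27 = 0.577 km.

0.577 km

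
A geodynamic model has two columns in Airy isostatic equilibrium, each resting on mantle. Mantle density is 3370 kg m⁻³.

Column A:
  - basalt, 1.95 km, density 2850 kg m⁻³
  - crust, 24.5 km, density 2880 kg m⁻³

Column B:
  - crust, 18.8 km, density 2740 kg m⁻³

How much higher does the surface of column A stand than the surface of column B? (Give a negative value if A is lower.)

0.349 km

For any compensation level in the mantle, the mantle terms cancel and isostasy reduces to e = (Σt_A − Σt_B) − (Σ(ρt)_A − Σ(ρt)_B) / ρ_m.
Σt_A = 26.45 km; Σt_B = 18.8 km; Σ(ρt)_A = 76117.5; Σ(ρt)_B = 51512 (in km·kg m⁻³).
e = (26.45 − 18.8) − (76117.5 − 51512) / 3370 = 0.349 km.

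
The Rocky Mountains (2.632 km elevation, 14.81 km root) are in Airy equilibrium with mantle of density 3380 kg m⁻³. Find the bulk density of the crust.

2870 kg m⁻³

ρ_c h = (ρ_m − ρ_c) r → ρ_c (h + r) = ρ_m r → ρ_c = ρ_m r / (h + r).
ρ_c = 3380 × 14.81 km / (2.632 km + 14.81 km) = 2870 kg m⁻³.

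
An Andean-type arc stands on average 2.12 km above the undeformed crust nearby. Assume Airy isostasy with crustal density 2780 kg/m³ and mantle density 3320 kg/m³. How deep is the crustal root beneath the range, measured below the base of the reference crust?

10.9 km

Isostatic balance requires: the weight of the topography is balanced by the buoyancy of the root, ρ_c h = (ρ_m − ρ_c) r.
r = h · ρ_c / (ρ_m − ρ_c) = 2.12 km × 2780 / (3320 − 2780) = 10.9 km.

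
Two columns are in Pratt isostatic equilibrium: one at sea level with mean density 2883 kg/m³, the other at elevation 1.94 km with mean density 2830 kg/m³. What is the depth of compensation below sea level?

104 km

ρ_ref D = ρ (D + h) → D (ρ_ref − ρ) = ρ h.
D = ρ h/(ρ_ref − ρ) = 2830 × 1.94 km/(2883 − 2830) = 104 km.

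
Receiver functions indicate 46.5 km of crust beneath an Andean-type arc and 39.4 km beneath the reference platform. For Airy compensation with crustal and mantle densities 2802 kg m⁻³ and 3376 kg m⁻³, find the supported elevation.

1.21 km

Excess crust Δ = 46.5 km − 39.4 km = 7.1 km, split between elevation h and root r with h + r = Δ.
Airy balance ρ_c h = (ρ_m − ρ_c) r gives r = h ρ_c/(ρ_m − ρ_c), so h (1 + ρ_c/(ρ_m − ρ_c)) = Δ, i.e. h = Δ (ρ_m − ρ_c)/ρ_m.
h = 7.1 km × 574/3376 = 1.21 km.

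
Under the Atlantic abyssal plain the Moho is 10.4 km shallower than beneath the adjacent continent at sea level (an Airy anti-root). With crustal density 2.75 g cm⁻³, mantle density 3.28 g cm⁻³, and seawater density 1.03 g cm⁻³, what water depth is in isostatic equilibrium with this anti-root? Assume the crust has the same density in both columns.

3.2 km

Replacing a thickness d of crust by seawater at the top must be balanced by replacing crust with mantle at the base: d (ρ_c − ρ_w) = a (ρ_m − ρ_c).
d = a (ρ_m − ρ_c)/(ρ_c − ρ_w) = 10.4 km × 0.53/1.72 = 3.2 km.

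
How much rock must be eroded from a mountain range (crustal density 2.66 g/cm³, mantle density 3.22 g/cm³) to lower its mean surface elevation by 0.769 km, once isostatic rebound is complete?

Net drop Δ = e − u = e − e ρ_c/ρ_m = e (ρ_m − ρ_c)/ρ_m.
e = Δ ρ_m/(ρ_m − ρ_c) = 0.769 km × 3.22/0.56 = 4.42 km.

4.42 km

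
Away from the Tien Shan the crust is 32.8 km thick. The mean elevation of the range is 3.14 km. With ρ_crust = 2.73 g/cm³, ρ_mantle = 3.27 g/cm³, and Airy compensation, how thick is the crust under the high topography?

Root depth r = h ρ_c / (ρ_m − ρ_c) = 3.14 km × 2.73 / 0.54 = 15.87 km.
Total thickness = T + h + r = 32.8 km + 3.14 km + 15.87 km = 51.8 km.

51.8 km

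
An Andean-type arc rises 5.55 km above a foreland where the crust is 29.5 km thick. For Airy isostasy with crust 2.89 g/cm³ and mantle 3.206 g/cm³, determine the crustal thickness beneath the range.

Root depth r = h ρ_c / (ρ_m − ρ_c) = 5.55 km × 2.89 / 0.316 = 50.76 km.
Total thickness = T + h + r = 29.5 km + 5.55 km + 50.76 km = 85.8 km.

85.8 km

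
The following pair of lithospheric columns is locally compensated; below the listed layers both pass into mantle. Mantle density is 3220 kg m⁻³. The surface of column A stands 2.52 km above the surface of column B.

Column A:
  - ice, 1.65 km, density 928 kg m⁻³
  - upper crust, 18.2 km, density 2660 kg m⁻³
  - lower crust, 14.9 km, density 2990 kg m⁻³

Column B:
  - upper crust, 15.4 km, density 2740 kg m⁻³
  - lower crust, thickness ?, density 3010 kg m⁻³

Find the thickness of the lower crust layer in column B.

9.02 km

Take the compensation level at the base of the deeper column (depth z_c below the surface of column A) and equate Σ ρ_i t_i down to z_c; mantle fills any gap and the z_c terms cancel.
Column A: 1.65×928 + 18.2×2660 + 14.9×2990 + (z_c − 34.75)×3220
Column B: 2.52×0 + 15.4×2740 + x×3010 + (z_c − 2.52 − 15.4 − x)×3220
The z_c×3220 term appears on both sides and cancels. Collect the known terms of each column as K = Σ(ρt)_known − 3220 × (depth of known layers): K_A = 94494.2 − 3220×34.75 = −17400.8; K_B = 42196 − 3220×(2.52 + 15.4) = −15506.4.
Balance: K_A = K_B − x×(3220 − 3010), so x = (K_B − K_A)/(3220 − 3010) = 1894.4/210 = 9.02 km.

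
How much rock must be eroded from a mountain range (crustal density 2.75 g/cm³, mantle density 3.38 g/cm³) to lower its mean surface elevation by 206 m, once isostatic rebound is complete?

Net drop Δ = e − u = e − e ρ_c/ρ_m = e (ρ_m − ρ_c)/ρ_m.
e = Δ ρ_m/(ρ_m − ρ_c) = 206 m × 3.38/0.63 = 1110 m.

1110 m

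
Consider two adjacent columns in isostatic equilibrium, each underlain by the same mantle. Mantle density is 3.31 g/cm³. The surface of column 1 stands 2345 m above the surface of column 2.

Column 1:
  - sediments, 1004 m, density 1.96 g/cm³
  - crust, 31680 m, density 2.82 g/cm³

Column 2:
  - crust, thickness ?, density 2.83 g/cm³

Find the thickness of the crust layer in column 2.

Take the compensation level at the base of the deeper column (depth z_c below the surface of column 1) and equate Σ ρ_i t_i down to z_c; mantle fills any gap and the z_c terms cancel.
Column 1: 1004×1.96 + 31680×2.82 + (z_c − 32684)×3.31
Column 2: 2345×0 + x×2.83 + (z_c − 2345 − 0 − x)×3.31
The z_c×3.31 term appears on both sides and cancels. Collect the known terms of each column as K = Σ(ρt)_known − 3.31 × (depth of known layers): K_1 = 91305.44 − 3.31×32684 = −16878.6; K_2 = 0 − 3.31×(2345 + 0) = −7761.95.
Balance: K_1 = K_2 − x×(3.31 − 2.83), so x = (K_2 − K_1)/(3.31 − 2.83) = 9116.65/0.48 = 19000 m.

19000 m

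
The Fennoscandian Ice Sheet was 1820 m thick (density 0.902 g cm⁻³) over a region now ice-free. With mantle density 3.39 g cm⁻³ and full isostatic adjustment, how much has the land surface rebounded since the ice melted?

484 m

Removing the load lets mantle flow back in; uplift u satisfies ρ_ice t = ρ_m u.
u = t ρ_ice/ρ_m = 1820 m × 0.902/3.39 = 484 m.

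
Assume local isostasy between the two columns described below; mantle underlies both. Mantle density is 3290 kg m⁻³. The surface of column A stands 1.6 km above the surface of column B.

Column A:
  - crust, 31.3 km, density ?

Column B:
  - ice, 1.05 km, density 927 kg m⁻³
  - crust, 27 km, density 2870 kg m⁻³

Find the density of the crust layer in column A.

2680 kg m⁻³

Take the compensation level at the base of the deeper column (depth z_c below the surface of column A) and equate Σ ρ_i t_i down to z_c; mantle fills any gap and the z_c terms cancel.
Column A: 31.3×ρ + (z_c − 31.3)×3290
Column B: 1.6×0 + 1.05×927 + 27×2870 + (z_c − 1.6 − 28.05)×3290
The z_c×3290 term appears on both sides and cancels. Collect the known terms of each column as K = Σ(ρt)_known − 3290 × (depth of known layers): K_A = 0 − 3290×31.3 = −102977; K_B = 78463.35 − 3290×(1.6 + 28.05) = −19085.15.
Balance: K_A + 31.3×ρ = K_B, so ρ = (K_B − K_A)/31.3 = 83891.9/31.3 = 2680 kg m⁻³.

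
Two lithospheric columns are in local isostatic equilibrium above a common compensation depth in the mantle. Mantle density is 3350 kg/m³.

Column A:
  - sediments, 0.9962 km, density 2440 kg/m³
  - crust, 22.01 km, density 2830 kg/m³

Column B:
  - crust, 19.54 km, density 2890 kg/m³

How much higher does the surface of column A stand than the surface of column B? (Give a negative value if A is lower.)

1 km

For any compensation level in the mantle, the mantle terms cancel and isostasy reduces to e = (Σt_A − Σt_B) − (Σ(ρt)_A − Σ(ρt)_B) / ρ_m.
Σt_A = 23.0062 km; Σt_B = 19.54 km; Σ(ρt)_A = 64719.028; Σ(ρt)_B = 56470.6 (in km·kg/m³).
e = (23.0062 − 19.54) − (64719.028 − 56470.6) / 3350 = 1 km.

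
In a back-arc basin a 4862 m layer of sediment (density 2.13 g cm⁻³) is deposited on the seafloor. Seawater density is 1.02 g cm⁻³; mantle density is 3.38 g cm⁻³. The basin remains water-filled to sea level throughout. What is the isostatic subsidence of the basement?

Submarine loading: the sediment displaces seawater, and the subsidence is in turn flooded, so s (ρ_m − ρ_w) = t (ρ_sed − ρ_w).
s = 4862 m × (2.13 − 1.02) / (3.38 − 1.02) = 2290 m.

2290 m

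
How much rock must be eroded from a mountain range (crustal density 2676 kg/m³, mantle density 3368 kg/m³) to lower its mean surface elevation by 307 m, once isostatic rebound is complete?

1490 m

Net drop Δ = e − u = e − e ρ_c/ρ_m = e (ρ_m − ρ_c)/ρ_m.
e = Δ ρ_m/(ρ_m − ρ_c) = 307 m × 3368/692 = 1490 m.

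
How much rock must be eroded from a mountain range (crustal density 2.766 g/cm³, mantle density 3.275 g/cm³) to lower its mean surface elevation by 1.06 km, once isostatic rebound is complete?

6.82 km

Net drop Δ = e − u = e − e ρ_c/ρ_m = e (ρ_m − ρ_c)/ρ_m.
e = Δ ρ_m/(ρ_m − ρ_c) = 1.06 km × 3.275/0.509 = 6.82 km.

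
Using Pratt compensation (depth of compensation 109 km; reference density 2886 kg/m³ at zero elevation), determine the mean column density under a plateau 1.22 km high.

Pratt balance: ρ_ref D = ρ (D + h).
ρ = ρ_ref D/(D + h) = 2886 × 109 km/(109 km + 1.22 km) = 2850 kg/m³.

2850 kg/m³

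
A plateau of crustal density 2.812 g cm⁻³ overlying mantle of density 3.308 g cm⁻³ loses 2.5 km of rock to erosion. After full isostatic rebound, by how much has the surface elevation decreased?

Rebound u = e ρ_c/ρ_m = 2.5 km × 2.812/3.308 = 2.125 km.
Net surface drop = e − u = 2.5 km − 2.125 km = e (ρ_m − ρ_c)/ρ_m = 0.375 km.

0.375 km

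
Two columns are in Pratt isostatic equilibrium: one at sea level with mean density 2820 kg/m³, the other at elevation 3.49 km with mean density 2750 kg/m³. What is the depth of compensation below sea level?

ρ_ref D = ρ (D + h) → D (ρ_ref − ρ) = ρ h.
D = ρ h/(ρ_ref − ρ) = 2750 × 3.49 km/(2820 − 2750) = 137 km.

137 km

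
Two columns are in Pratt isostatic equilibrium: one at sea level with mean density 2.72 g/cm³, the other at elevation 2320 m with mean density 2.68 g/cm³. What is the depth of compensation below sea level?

155000 m

ρ_ref D = ρ (D + h) → D (ρ_ref − ρ) = ρ h.
D = ρ h/(ρ_ref − ρ) = 2.68 × 2320 m/(2.72 − 2.68) = 155000 m.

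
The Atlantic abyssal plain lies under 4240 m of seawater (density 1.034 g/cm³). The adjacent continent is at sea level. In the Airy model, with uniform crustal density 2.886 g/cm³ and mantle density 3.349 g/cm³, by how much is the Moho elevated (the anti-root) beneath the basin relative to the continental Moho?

17000 m

Balancing pressure at the compensation depth: replacing crust with seawater at the top is compensated by replacing crust with mantle at the base: d (ρ_c − ρ_w) = a (ρ_m − ρ_c).
a = d (ρ_c − ρ_w)/(ρ_m − ρ_c) = 4240 m × 1.852/0.463 = 17000 m.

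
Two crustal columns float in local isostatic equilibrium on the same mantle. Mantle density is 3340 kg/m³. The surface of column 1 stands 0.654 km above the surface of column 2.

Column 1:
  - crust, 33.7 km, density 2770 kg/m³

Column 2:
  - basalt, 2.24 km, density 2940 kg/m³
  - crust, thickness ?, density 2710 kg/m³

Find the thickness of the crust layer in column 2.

25.6 km

Take the compensation level at the base of the deeper column (depth z_c below the surface of column 1) and equate Σ ρ_i t_i down to z_c; mantle fills any gap and the z_c terms cancel.
Column 1: 33.7×2770 + (z_c − 33.7)×3340
Column 2: 0.654×0 + 2.24×2940 + x×2710 + (z_c − 0.654 − 2.24 − x)×3340
The z_c×3340 term appears on both sides and cancels. Collect the known terms of each column as K = Σ(ρt)_known − 3340 × (depth of known layers): K_1 = 93349 − 3340×33.7 = −19209; K_2 = 6585.6 − 3340×(0.654 + 2.24) = −3080.36.
Balance: K_1 = K_2 − x×(3340 − 2710), so x = (K_2 − K_1)/(3340 − 2710) = 16128.6/630 = 25.6 km.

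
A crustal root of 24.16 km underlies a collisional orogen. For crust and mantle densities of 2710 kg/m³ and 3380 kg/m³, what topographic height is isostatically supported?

5.97 km

Equating mass per unit area of the two columns: ρ_c h = (ρ_m − ρ_c) r.
h = r (ρ_m − ρ_c) / ρ_c = 24.16 km × (3380 − 2710) / 2710 = 5.97 km.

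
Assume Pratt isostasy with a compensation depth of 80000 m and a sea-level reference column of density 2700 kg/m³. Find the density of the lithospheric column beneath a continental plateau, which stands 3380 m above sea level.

Pratt balance: ρ_ref D = ρ (D + h).
ρ = ρ_ref D/(D + h) = 2700 × 80000 m/(80000 m + 3380 m) = 2590 kg/m³.

2590 kg/m³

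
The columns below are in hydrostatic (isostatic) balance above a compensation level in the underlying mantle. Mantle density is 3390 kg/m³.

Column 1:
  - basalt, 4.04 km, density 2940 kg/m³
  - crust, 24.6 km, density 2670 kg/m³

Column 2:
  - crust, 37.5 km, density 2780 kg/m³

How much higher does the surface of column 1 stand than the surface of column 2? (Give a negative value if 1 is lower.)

For any compensation level in the mantle, the mantle terms cancel and isostasy reduces to e = (Σt_1 − Σt_2) − (Σ(ρt)_1 − Σ(ρt)_2) / ρ_m.
Σt_1 = 28.64 km; Σt_2 = 37.5 km; Σ(ρt)_1 = 77559.6; Σ(ρt)_2 = 104250 (in km·kg/m³).
e = (28.64 − 37.5) − (77559.6 − 104250) / 3390 = −0.987 km.

−0.987 km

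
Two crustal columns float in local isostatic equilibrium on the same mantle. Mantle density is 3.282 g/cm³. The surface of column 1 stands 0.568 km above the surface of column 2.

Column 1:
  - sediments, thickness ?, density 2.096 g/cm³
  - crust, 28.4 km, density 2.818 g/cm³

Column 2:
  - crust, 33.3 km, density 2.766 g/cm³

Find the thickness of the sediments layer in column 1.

4.95 km

Take the compensation level at the base of the deeper column (depth z_c below the surface of column 1) and equate Σ ρ_i t_i down to z_c; mantle fills any gap and the z_c terms cancel.
Column 1: x×2.096 + 28.4×2.818 + (z_c − 28.4 − x)×3.282
Column 2: 0.568×0 + 33.3×2.766 + (z_c − 0.568 − 33.3)×3.282
The z_c×3.282 term appears on both sides and cancels. Collect the known terms of each column as K = Σ(ρt)_known − 3.282 × (depth of known layers): K_1 = 80.0312 − 3.282×28.4 = −13.1776; K_2 = 92.1078 − 3.282×(0.568 + 33.3) = −19.046976.
Balance: K_1 − x×(3.282 − 2.096) = K_2, so x = (K_1 − K_2)/(3.282 − 2.096) = 5.86938/1.186 = 4.95 km.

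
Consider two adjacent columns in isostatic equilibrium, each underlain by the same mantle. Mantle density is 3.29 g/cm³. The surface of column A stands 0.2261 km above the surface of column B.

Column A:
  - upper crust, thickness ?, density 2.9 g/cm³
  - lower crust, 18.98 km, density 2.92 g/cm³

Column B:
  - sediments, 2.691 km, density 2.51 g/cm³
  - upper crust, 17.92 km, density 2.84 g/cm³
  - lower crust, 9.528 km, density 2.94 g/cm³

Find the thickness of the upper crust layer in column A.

18.5 km

Take the compensation level at the base of the deeper column (depth z_c below the surface of column A) and equate Σ ρ_i t_i down to z_c; mantle fills any gap and the z_c terms cancel.
Column A: x×2.9 + 18.98×2.92 + (z_c − 18.98 − x)×3.29
Column B: 0.2261×0 + 2.691×2.51 + 17.92×2.84 + 9.528×2.94 + (z_c − 0.2261 − 30.139)×3.29
The z_c×3.29 term appears on both sides and cancels. Collect the known terms of each column as K = Σ(ρt)_known − 3.29 × (depth of known layers): K_A = 55.4216 − 3.29×18.98 = −7.0226; K_B = 85.65953 − 3.29×(0.2261 + 30.139) = −14.241649.
Balance: K_A − x×(3.29 − 2.9) = K_B, so x = (K_A − K_B)/(3.29 − 2.9) = 7.21905/0.39 = 18.5 km.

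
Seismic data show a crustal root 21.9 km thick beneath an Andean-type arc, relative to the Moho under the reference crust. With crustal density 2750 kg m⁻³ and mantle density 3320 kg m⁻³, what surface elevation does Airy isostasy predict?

Equating mass per unit area of the two columns: ρ_c h = (ρ_m − ρ_c) r.
h = r (ρ_m − ρ_c) / ρ_c = 21.9 km × (3320 − 2750) / 2750 = 4.54 km.

4.54 km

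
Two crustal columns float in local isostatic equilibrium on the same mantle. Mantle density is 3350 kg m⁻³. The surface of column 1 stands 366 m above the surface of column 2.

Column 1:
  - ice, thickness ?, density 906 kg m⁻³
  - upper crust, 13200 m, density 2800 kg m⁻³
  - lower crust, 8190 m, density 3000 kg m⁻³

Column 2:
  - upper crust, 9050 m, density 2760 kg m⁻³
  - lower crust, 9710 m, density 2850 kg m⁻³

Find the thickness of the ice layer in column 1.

Take the compensation level at the base of the deeper column (depth z_c below the surface of column 1) and equate Σ ρ_i t_i down to z_c; mantle fills any gap and the z_c terms cancel.
Column 1: x×906 + 13200×2800 + 8190×3000 + (z_c − 21390 − x)×3350
Column 2: 366×0 + 9050×2760 + 9710×2850 + (z_c − 366 − 18760)×3350
The z_c×3350 term appears on both sides and cancels. Collect the known terms of each column as K = Σ(ρt)_known − 3350 × (depth of known layers): K_1 = 61530000 − 3350×21390 = −10126500; K_2 = 52651500 − 3350×(366 + 18760) = −11420600.
Balance: K_1 − x×(3350 − 906) = K_2, so x = (K_1 − K_2)/(3350 − 906) = 1294100/2444 = 530 m.

530 m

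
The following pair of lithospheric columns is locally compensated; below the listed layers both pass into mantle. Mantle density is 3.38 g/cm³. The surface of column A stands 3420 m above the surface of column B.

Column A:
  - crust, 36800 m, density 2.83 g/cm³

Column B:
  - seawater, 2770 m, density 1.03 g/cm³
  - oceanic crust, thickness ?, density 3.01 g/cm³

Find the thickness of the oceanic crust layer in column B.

5870 m

Take the compensation level at the base of the deeper column (depth z_c below the surface of column A) and equate Σ ρ_i t_i down to z_c; mantle fills any gap and the z_c terms cancel.
Column A: 36800×2.83 + (z_c − 36800)×3.38
Column B: 3420×0 + 2770×1.03 + x×3.01 + (z_c − 3420 − 2770 − x)×3.38
The z_c×3.38 term appears on both sides and cancels. Collect the known terms of each column as K = Σ(ρt)_known − 3.38 × (depth of known layers): K_A = 104144 − 3.38×36800 = −20240; K_B = 2853.1 − 3.38×(3420 + 2770) = −18069.1.
Balance: K_A = K_B − x×(3.38 − 3.01), so x = (K_B − K_A)/(3.38 − 3.01) = 2170.9/0.37 = 5870 m.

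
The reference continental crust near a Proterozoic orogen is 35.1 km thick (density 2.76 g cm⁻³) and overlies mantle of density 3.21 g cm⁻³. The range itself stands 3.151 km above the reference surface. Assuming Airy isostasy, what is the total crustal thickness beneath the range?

Root depth r = h ρ_c / (ρ_m − ρ_c) = 3.151 km × 2.76 / 0.45 = 19.33 km.
Total thickness = T + h + r = 35.1 km + 3.151 km + 19.33 km = 57.6 km.

57.6 km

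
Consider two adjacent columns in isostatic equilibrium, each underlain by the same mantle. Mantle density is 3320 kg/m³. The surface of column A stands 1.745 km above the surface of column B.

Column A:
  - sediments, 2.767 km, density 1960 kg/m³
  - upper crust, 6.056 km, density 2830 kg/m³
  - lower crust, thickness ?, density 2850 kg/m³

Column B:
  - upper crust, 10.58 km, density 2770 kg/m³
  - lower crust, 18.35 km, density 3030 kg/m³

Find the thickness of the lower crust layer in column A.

Take the compensation level at the base of the deeper column (depth z_c below the surface of column A) and equate Σ ρ_i t_i down to z_c; mantle fills any gap and the z_c terms cancel.
Column A: 2.767×1960 + 6.056×2830 + x×2850 + (z_c − 8.823 − x)×3320
Column B: 1.745×0 + 10.58×2770 + 18.35×3030 + (z_c − 1.745 − 28.93)×3320
The z_c×3320 term appears on both sides and cancels. Collect the known terms of each column as K = Σ(ρt)_known − 3320 × (depth of known layers): K_A = 22561.8 − 3320×8.823 = −6730.56; K_B = 84907.1 − 3320×(1.745 + 28.93) = −16933.9.
Balance: K_A − x×(3320 − 2850) = K_B, so x = (K_A − K_B)/(3320 − 2850) = 10203.3/470 = 21.7 km.

21.7 km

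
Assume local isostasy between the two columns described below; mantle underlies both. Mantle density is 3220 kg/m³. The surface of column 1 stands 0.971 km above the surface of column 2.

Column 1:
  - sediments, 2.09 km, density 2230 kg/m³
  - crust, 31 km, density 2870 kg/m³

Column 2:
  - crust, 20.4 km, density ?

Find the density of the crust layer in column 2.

Take the compensation level at the base of the deeper column (depth z_c below the surface of column 1) and equate Σ ρ_i t_i down to z_c; mantle fills any gap and the z_c terms cancel.
Column 1: 2.09×2230 + 31×2870 + (z_c − 33.09)×3220
Column 2: 0.971×0 + 20.4×ρ + (z_c − 0.971 − 20.4)×3220
The z_c×3220 term appears on both sides and cancels. Collect the known terms of each column as K = Σ(ρt)_known − 3220 × (depth of known layers): K_1 = 93630.7 − 3220×33.09 = −12919.1; K_2 = 0 − 3220×(0.971 + 20.4) = −68814.62.
Balance: K_1 = K_2 + 20.4×ρ, so ρ = (K_1 − K_2)/20.4 = 55895.5/20.4 = 2740 kg/m³.

2740 kg/m³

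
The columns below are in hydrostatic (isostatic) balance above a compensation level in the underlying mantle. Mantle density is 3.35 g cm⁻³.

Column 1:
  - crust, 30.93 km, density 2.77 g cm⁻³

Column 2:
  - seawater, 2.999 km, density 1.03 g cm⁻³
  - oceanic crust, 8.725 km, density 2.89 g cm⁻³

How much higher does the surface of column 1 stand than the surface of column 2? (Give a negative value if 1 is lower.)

2.08 km

For any compensation level in the mantle, the mantle terms cancel and isostasy reduces to e = (Σt_1 − Σt_2) − (Σ(ρt)_1 − Σ(ρt)_2) / ρ_m.
Σt_1 = 30.93 km; Σt_2 = 11.724 km; Σ(ρt)_1 = 85.6761; Σ(ρt)_2 = 28.30422 (in km·g cm⁻³).
e = (30.93 − 11.724) − (85.6761 − 28.30422) / 3.35 = 2.08 km.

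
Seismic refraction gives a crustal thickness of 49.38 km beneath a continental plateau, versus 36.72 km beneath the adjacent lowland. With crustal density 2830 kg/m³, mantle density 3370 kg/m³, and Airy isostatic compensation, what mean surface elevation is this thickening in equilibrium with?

2.03 km

Excess crust Δ = 49.38 km − 36.72 km = 12.66 km, split between elevation h and root r with h + r = Δ.
Airy balance ρ_c h = (ρ_m − ρ_c) r gives r = h ρ_c/(ρ_m − ρ_c), so h (1 + ρ_c/(ρ_m − ρ_c)) = Δ, i.e. h = Δ (ρ_m − ρ_c)/ρ_m.
h = 12.66 km × 540/3370 = 2.03 km.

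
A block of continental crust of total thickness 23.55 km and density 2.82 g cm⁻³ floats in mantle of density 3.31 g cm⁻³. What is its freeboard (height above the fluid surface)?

Floating equilibrium: submerged depth d = t ρ_obj/ρ_fluid = 23.55 km × 2.82/3.31 = 20.06 km.
Freeboard = t − d = 23.55 km − 20.06 km = 3.49 km.

3.49 km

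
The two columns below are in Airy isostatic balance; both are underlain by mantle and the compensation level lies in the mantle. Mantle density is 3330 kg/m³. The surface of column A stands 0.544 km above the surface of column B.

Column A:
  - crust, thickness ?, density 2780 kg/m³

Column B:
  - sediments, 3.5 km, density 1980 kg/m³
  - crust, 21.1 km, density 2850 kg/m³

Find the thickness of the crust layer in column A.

Take the compensation level at the base of the deeper column (depth z_c below the surface of column A) and equate Σ ρ_i t_i down to z_c; mantle fills any gap and the z_c terms cancel.
Column A: x×2780 + (z_c − 0 − x)×3330
Column B: 0.544×0 + 3.5×1980 + 21.1×2850 + (z_c − 0.544 − 24.6)×3330
The z_c×3330 term appears on both sides and cancels. Collect the known terms of each column as K = Σ(ρt)_known − 3330 × (depth of known layers): K_A = 0 − 3330×0 = 0; K_B = 67065 − 3330×(0.544 + 24.6) = −16664.52.
Balance: K_A − x×(3330 − 2780) = K_B, so x = (K_A − K_B)/(3330 − 2780) = 16664.5/550 = 30.3 km.

30.3 km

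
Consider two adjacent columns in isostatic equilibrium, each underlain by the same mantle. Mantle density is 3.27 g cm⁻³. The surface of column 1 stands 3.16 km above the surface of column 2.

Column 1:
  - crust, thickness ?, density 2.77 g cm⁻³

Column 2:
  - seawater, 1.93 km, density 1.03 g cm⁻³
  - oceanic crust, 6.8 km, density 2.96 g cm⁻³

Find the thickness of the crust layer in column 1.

33.5 km

Take the compensation level at the base of the deeper column (depth z_c below the surface of column 1) and equate Σ ρ_i t_i down to z_c; mantle fills any gap and the z_c terms cancel.
Column 1: x×2.77 + (z_c − 0 − x)×3.27
Column 2: 3.16×0 + 1.93×1.03 + 6.8×2.96 + (z_c − 3.16 − 8.73)×3.27
The z_c×3.27 term appears on both sides and cancels. Collect the known terms of each column as K = Σ(ρt)_known − 3.27 × (depth of known layers): K_1 = 0 − 3.27×0 = 0; K_2 = 22.1159 − 3.27×(3.16 + 8.73) = −16.7644.
Balance: K_1 − x×(3.27 − 2.77) = K_2, so x = (K_1 − K_2)/(3.27 − 2.77) = 16.7644/0.5 = 33.5 km.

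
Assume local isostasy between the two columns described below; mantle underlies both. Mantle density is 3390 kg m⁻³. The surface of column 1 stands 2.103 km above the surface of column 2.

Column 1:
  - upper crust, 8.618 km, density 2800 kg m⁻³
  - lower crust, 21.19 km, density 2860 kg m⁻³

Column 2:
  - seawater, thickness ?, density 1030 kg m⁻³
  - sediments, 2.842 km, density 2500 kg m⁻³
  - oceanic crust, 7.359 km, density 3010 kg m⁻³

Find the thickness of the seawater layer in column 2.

1.64 km

Take the compensation level at the base of the deeper column (depth z_c below the surface of column 1) and equate Σ ρ_i t_i down to z_c; mantle fills any gap and the z_c terms cancel.
Column 1: 8.618×2800 + 21.19×2860 + (z_c − 29.808)×3390
Column 2: 2.103×0 + x×1030 + 2.842×2500 + 7.359×3010 + (z_c − 2.103 − 10.201 − x)×3390
The z_c×3390 term appears on both sides and cancels. Collect the known terms of each column as K = Σ(ρt)_known − 3390 × (depth of known layers): K_1 = 84733.8 − 3390×29.808 = −16315.32; K_2 = 29255.59 − 3390×(2.103 + 10.201) = −12454.97.
Balance: K_1 = K_2 − x×(3390 − 1030), so x = (K_2 − K_1)/(3390 − 1030) = 3860.35/2360 = 1.64 km.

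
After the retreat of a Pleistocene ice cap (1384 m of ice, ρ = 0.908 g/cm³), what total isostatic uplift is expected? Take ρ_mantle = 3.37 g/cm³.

373 m

Removing the load lets mantle flow back in; uplift u satisfies ρ_ice t = ρ_m u.
u = t ρ_ice/ρ_m = 1384 m × 0.908/3.37 = 373 m.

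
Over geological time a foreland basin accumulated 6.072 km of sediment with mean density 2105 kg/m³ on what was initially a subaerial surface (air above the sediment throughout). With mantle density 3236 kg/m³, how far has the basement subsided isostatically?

3.95 km

Subaerial load: s = t ρ_sed / ρ_m = 6.072 km × 2105/3236 = 3.95 km.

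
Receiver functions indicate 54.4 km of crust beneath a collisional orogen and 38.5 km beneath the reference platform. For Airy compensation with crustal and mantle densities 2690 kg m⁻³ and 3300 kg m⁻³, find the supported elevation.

2.94 km

Excess crust Δ = 54.4 km − 38.5 km = 15.9 km, split between elevation h and root r with h + r = Δ.
Airy balance ρ_c h = (ρ_m − ρ_c) r gives r = h ρ_c/(ρ_m − ρ_c), so h (1 + ρ_c/(ρ_m − ρ_c)) = Δ, i.e. h = Δ (ρ_m − ρ_c)/ρ_m.
h = 15.9 km × 610/3300 = 2.94 km.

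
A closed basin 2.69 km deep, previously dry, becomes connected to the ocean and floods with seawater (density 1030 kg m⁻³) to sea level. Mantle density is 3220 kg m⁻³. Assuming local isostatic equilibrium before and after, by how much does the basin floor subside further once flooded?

1.27 km

After flooding the water column is d + s deep. Its weight must equal the weight of mantle displaced by the extra subsidence s: (d + s) ρ_w = s ρ_m.
s = d ρ_w / (ρ_m − ρ_w) = 2.69 km × 1030/(3220 − 1030) = 1.27 km.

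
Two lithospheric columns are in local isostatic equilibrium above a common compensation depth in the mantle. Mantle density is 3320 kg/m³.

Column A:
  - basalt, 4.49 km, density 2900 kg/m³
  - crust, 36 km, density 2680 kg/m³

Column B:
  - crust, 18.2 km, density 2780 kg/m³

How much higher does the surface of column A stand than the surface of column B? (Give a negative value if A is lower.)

For any compensation level in the mantle, the mantle terms cancel and isostasy reduces to e = (Σt_A − Σt_B) − (Σ(ρt)_A − Σ(ρt)_B) / ρ_m.
Σt_A = 40.49 km; Σt_B = 18.2 km; Σ(ρt)_A = 109501; Σ(ρt)_B = 50596 (in km·kg/m³).
e = (40.49 − 18.2) − (109501 − 50596) / 3320 = 4.55 km.

4.55 km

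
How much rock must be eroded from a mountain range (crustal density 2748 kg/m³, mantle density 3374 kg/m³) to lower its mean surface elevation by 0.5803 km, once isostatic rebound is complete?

Net drop Δ = e − u = e − e ρ_c/ρ_m = e (ρ_m − ρ_c)/ρ_m.
e = Δ ρ_m/(ρ_m − ρ_c) = 0.5803 km × 3374/626 = 3.13 km.

3.13 km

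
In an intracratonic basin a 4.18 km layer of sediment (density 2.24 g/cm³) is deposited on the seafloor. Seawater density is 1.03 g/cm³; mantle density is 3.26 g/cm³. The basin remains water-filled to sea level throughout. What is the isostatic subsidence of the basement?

2.27 km

Submarine loading: the sediment displaces seawater, and the subsidence is in turn flooded, so s (ρ_m − ρ_w) = t (ρ_sed − ρ_w).
s = 4.18 km × (2.24 − 1.03) / (3.26 − 1.03) = 2.27 km.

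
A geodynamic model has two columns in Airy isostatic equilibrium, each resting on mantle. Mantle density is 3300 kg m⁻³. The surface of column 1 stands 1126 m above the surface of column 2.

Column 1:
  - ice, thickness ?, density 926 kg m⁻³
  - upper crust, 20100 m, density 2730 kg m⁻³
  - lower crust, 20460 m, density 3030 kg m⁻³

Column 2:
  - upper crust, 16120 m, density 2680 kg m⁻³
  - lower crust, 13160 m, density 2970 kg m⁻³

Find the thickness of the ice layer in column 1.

451 m

Take the compensation level at the base of the deeper column (depth z_c below the surface of column 1) and equate Σ ρ_i t_i down to z_c; mantle fills any gap and the z_c terms cancel.
Column 1: x×926 + 20100×2730 + 20460×3030 + (z_c − 40560 − x)×3300
Column 2: 1126×0 + 16120×2680 + 13160×2970 + (z_c − 1126 − 29280)×3300
The z_c×3300 term appears on both sides and cancels. Collect the known terms of each column as K = Σ(ρt)_known − 3300 × (depth of known layers): K_1 = 116866800 − 3300×40560 = −16981200; K_2 = 82286800 − 3300×(1126 + 29280) = −18053000.
Balance: K_1 − x×(3300 − 926) = K_2, so x = (K_1 − K_2)/(3300 − 926) = 1071800/2374 = 451 m.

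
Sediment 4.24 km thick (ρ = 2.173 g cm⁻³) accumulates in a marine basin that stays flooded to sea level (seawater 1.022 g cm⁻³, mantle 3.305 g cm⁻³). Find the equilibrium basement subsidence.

2.14 km

Submarine loading: the sediment displaces seawater, and the subsidence is in turn flooded, so s (ρ_m − ρ_w) = t (ρ_sed − ρ_w).
s = 4.24 km × (2.173 − 1.022) / (3.305 − 1.022) = 2.14 km.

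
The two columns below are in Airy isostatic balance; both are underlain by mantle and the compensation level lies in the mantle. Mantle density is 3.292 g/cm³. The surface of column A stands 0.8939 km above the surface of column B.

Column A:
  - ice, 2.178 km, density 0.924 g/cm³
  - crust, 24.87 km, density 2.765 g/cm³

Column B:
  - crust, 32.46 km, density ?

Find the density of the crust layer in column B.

Take the compensation level at the base of the deeper column (depth z_c below the surface of column A) and equate Σ ρ_i t_i down to z_c; mantle fills any gap and the z_c terms cancel.
Column A: 2.178×0.924 + 24.87×2.765 + (z_c − 27.048)×3.292
Column B: 0.8939×0 + 32.46×ρ + (z_c − 0.8939 − 32.46)×3.292
The z_c×3.292 term appears on both sides and cancels. Collect the known terms of each column as K = Σ(ρt)_known − 3.292 × (depth of known layers): K_A = 70.778022 − 3.292×27.048 = −18.263994; K_B = 0 − 3.292×(0.8939 + 32.46) = −109.801039.
Balance: K_A = K_B + 32.46×ρ, so ρ = (K_A − K_B)/32.46 = 91.537/32.46 = 2.82 g/cm³.

2.82 g/cm³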